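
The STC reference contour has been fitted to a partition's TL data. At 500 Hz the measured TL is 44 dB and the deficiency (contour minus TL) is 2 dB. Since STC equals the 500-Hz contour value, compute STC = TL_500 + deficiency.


By ASTM E413, STC = value of the fitted reference contour at 500 Hz.
Contour value at 500 Hz = TL_500 + deficiency = 44 + 2 = 46
STC = 46


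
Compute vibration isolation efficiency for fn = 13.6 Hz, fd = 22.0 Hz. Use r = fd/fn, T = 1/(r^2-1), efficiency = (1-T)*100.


r = 22.0 / 13.6 = 1.61765
r^2 - 1 = 1.61765^2 - 1 = 1.61679
T = 1/1.61679 = 0.61851
Efficiency = (1 - 0.61851)*100 = 38.149 %


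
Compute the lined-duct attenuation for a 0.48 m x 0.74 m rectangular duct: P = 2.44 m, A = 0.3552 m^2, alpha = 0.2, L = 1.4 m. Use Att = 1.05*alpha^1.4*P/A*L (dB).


alpha^1.4 = 0.2^1.4 = 0.105061
Attenuation rate = 1.05 * alpha^1.4 * P / A
= 1.05 * 0.105061 * 2.44 / 0.3552 = 0.757788 dB/m
Total Att = 0.757788 * 1.4 = 1.0609 dB


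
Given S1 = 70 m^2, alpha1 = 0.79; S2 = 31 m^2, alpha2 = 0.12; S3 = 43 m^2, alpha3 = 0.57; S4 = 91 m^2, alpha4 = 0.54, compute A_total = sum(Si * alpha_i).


70 * 0.79 = 55.3
31 * 0.12 = 3.72
43 * 0.57 = 24.51
91 * 0.54 = 49.14
A_total = 55.3 + 3.72 + 24.51 + 49.14 = 132.67 m^2


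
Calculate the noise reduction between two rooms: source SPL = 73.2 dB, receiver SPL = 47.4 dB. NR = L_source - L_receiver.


NR = L_source - L_receiver (difference between source and receiving room levels)
NR = 73.2 - 47.4 = 25.8 dB


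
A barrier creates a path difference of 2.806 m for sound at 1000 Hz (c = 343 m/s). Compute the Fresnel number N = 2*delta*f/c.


N = 2*delta*f/c = 2*delta/lambda, where lambda = c/f
lambda = 343 / 1000 = 0.343 m
N = 2 * 2.806 / 0.343 = 16.362


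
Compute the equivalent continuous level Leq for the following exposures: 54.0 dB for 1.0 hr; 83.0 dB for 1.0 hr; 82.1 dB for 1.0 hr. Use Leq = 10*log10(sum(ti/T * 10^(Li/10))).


T_total = 1.0 + 1.0 + 1.0 = 3.0 hr
(1.0/3.0) * 10^(54.0/10) = 83729.5
(1.0/3.0) * 10^(83.0/10) = 6.65087e+07
(1.0/3.0) * 10^(82.1/10) = 5.40603e+07
Sum = 83729.5 + 6.65087e+07 + 5.40603e+07 = 1.20653e+08
Leq = 10*log10(1.20653e+08) = 80.815 dB


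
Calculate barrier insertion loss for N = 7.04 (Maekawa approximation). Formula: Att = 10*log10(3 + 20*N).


3 + 20*N = 3 + 20*7.04 = 143.8
Att = 10*log10(143.8) = 21.578 dB


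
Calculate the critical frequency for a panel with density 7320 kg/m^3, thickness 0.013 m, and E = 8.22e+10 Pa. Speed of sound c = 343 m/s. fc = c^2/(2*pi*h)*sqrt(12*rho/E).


12*rho/E = 12*7320/8.22e+10 = 1.06861e-06
sqrt(12*rho/E) = sqrt(1.06861e-06) = 0.00103374
c^2/(2*pi*h) = 343^2/(2*pi*0.013) = 1.44034e+06
fc = 1.44034e+06 * 0.00103374 = 1488.9 Hz


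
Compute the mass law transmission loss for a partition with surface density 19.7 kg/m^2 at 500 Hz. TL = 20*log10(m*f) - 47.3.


m * f = 19.7 * 500 = 9850
20*log10(9850) = 79.8687 dB
TL = 79.8687 - 47.3 = 32.569 dB


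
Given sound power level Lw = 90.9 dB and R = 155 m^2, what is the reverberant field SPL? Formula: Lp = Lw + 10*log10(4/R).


4/R = 4/155 = 0.0258065
Lp = 90.9 + 10*log10(0.0258065) = 75.017 dB


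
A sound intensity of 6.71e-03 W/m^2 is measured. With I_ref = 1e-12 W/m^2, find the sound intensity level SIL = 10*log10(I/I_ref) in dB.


I / I_ref = 6.71e-03 / 1e-12 = 6.71e+09
SIL = 10 * log10(6.71e+09) = 98.267 dB


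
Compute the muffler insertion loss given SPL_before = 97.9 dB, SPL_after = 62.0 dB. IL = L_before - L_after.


Insertion loss = SPL without muffler - SPL with muffler
IL = 97.9 - 62.0 = 35.9 dB


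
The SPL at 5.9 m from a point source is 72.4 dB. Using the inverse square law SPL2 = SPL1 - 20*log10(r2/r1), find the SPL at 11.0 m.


r2/r1 = 11.0/5.9 = 1.86441
Correction = 20*log10(1.86441) = 5.41083 dB
SPL2 = 72.4 - 5.41083 = 66.989 dB


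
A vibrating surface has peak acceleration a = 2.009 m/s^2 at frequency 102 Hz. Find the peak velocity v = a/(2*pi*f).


omega = 2*pi*f = 2*pi*102 = 640.885 rad/s
v = a / omega = 2.009 / 640.885 = 0.0031347 m/s


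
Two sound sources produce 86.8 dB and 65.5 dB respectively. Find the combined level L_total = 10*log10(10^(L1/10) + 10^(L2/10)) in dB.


10^(86.8/10) = 4.7863e+08
10^(65.5/10) = 3.54813e+06
Sum = 4.7863e+08 + 3.54813e+06 = 4.82178e+08
L_total = 10*log10(4.82178e+08) = 86.832 dB


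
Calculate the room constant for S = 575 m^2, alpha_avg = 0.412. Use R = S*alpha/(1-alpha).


R = 575 * 0.412 / (1 - 0.412) = 402.89 m^2


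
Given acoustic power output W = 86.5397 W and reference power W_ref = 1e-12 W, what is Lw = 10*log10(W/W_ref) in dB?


W / W_ref = 86.5397 / 1e-12 = 8.65397e+13
Lw = 10 * log10(8.65397e+13) = 139.37 dB


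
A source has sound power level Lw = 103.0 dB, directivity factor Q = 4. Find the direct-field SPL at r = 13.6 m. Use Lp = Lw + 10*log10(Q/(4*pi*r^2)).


4*pi*r^2 = 4*pi*13.6^2 = 2324.28 m^2
Q / (4*pi*r^2) = 4 / 2324.28 = 0.00172096
Lp = 103.0 + 10*log10(0.00172096) = 75.358 dB


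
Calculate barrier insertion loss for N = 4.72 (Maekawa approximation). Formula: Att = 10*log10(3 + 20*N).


3 + 20*N = 3 + 20*4.72 = 97.4
Att = 10*log10(97.4) = 19.886 dB


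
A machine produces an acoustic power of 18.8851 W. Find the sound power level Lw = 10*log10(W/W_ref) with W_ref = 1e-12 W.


W / W_ref = 18.8851 / 1e-12 = 1.88851e+13
Lw = 10 * log10(1.88851e+13) = 132.76 dB


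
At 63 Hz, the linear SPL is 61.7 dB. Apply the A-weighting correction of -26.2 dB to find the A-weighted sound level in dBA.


A-weighting table: 63 Hz -> -26.2 dB correction
SPL_A = SPL + correction = 61.7 + (-26.2) = 35.5 dBA


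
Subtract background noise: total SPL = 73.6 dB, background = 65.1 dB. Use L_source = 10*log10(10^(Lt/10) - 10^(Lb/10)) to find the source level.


10^(73.6/10) = 2.29087e+07
10^(65.1/10) = 3.23594e+06
Difference = 2.29087e+07 - 3.23594e+06 = 1.96728e+07
L_source = 10*log10(1.96728e+07) = 72.939 dB


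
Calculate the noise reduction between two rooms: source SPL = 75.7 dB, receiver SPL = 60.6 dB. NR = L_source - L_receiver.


NR = L_source - L_receiver (difference between source and receiving room levels)
NR = 75.7 - 60.6 = 15.1 dB


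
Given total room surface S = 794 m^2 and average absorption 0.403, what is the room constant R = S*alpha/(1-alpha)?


R = 794 * 0.403 / (1 - 0.403) = 535.98 m^2


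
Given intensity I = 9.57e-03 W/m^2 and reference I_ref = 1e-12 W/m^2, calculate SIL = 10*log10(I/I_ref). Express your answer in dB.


I / I_ref = 9.57e-03 / 1e-12 = 9.57e+09
SIL = 10 * log10(9.57e+09) = 99.809 dB


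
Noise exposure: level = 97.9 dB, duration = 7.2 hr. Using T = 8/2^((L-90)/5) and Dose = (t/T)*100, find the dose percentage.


T_allowed = 8 / 2^((97.9 - 90)/5) = 2.67586 hr
Dose = 7.2 / 2.67586 * 100 = 269.07 %


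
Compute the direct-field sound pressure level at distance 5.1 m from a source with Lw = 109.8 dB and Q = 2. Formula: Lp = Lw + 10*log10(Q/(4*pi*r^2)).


4*pi*r^2 = 4*pi*5.1^2 = 326.851 m^2
Q / (4*pi*r^2) = 2 / 326.851 = 0.006119
Lp = 109.8 + 10*log10(0.006119) = 87.667 dB


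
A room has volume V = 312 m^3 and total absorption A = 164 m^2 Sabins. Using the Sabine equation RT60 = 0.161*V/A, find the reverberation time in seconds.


RT60 = 0.161 * 312 / 164 = 0.30629 s


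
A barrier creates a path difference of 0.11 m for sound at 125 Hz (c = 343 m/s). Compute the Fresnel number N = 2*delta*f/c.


N = 2*delta*f/c = 2*delta/lambda, where lambda = c/f
lambda = 343 / 125 = 2.744 m
N = 2 * 0.11 / 2.744 = 0.080175


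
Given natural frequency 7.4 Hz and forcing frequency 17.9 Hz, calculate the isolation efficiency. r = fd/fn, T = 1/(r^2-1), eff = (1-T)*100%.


r = 17.9 / 7.4 = 2.41892
r^2 - 1 = 2.41892^2 - 1 = 4.85117
T = 1/4.85117 = 0.206136
Efficiency = (1 - 0.206136)*100 = 79.386 %


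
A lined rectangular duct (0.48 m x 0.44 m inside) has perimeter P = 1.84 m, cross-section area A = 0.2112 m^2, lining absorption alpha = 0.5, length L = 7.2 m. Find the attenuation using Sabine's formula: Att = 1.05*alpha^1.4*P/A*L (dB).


alpha^1.4 = 0.5^1.4 = 0.378929
Attenuation rate = 1.05 * alpha^1.4 * P / A
= 1.05 * 0.378929 * 1.84 / 0.2112 = 3.46634 dB/m
Total Att = 3.46634 * 7.2 = 24.958 dB


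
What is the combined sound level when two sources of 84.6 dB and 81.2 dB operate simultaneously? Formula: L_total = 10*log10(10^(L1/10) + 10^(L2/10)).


10^(84.6/10) = 2.88403e+08
10^(81.2/10) = 1.31826e+08
Sum = 2.88403e+08 + 1.31826e+08 = 4.20229e+08
L_total = 10*log10(4.20229e+08) = 86.235 dB


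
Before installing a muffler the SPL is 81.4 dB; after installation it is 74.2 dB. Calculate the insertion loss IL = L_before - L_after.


Insertion loss = SPL without muffler - SPL with muffler
IL = 81.4 - 74.2 = 7.2 dB


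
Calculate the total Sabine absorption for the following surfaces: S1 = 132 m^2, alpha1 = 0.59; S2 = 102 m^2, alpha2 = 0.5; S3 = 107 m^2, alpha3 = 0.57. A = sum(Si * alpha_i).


132 * 0.59 = 77.88
102 * 0.5 = 51
107 * 0.57 = 60.99
A_total = 77.88 + 51 + 60.99 = 189.87 m^2


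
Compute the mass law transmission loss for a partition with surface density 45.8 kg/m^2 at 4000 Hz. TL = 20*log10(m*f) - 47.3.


m * f = 45.8 * 4000 = 183200
20*log10(183200) = 105.259 dB
TL = 105.259 - 47.3 = 57.959 dB


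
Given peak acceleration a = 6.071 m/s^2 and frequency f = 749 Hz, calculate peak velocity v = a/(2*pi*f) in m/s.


omega = 2*pi*f = 2*pi*749 = 4706.11 rad/s
v = a / omega = 6.071 / 4706.11 = 0.00129 m/s


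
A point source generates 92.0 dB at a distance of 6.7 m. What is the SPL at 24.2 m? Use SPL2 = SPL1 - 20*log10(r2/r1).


r2/r1 = 24.2/6.7 = 3.61194
Correction = 20*log10(3.61194) = 11.1548 dB
SPL2 = 92.0 - 11.1548 = 80.845 dB


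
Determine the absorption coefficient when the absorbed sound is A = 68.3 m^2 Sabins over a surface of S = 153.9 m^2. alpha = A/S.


Absorption coefficient = absorbed power / incident power
alpha = A / S = 68.3 / 153.9 = 0.44379


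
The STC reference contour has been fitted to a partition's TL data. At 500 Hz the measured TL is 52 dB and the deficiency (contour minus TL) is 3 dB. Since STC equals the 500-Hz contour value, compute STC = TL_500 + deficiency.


By ASTM E413, STC = value of the fitted reference contour at 500 Hz.
Contour value at 500 Hz = TL_500 + deficiency = 52 + 3 = 55
STC = 55


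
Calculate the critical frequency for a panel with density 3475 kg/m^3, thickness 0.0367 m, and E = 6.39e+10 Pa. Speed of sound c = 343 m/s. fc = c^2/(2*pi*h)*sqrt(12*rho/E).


12*rho/E = 12*3475/6.39e+10 = 6.52582e-07
sqrt(12*rho/E) = sqrt(6.52582e-07) = 0.000807825
c^2/(2*pi*h) = 343^2/(2*pi*0.0367) = 510202
fc = 510202 * 0.000807825 = 412.15 Hz


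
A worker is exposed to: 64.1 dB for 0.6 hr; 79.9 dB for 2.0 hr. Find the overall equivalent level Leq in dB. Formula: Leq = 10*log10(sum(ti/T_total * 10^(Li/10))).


T_total = 0.6 + 2.0 = 2.6 hr
(0.6/2.6) * 10^(64.1/10) = 593168
(2.0/2.6) * 10^(79.9/10) = 7.51721e+07
Sum = 593168 + 7.51721e+07 = 7.57653e+07
Leq = 10*log10(7.57653e+07) = 78.795 dB


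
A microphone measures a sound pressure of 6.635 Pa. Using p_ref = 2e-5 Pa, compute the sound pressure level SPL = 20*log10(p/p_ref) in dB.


p / p_ref = 6.635 / 2e-5 = 331750
SPL = 20 * log10(331750) = 110.42 dB


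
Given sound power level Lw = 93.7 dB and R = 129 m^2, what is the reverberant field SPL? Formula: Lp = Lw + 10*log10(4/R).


4/R = 4/129 = 0.0310078
Lp = 93.7 + 10*log10(0.0310078) = 78.615 dB


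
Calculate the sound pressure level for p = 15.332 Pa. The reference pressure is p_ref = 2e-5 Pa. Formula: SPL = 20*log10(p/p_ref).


p / p_ref = 15.332 / 2e-5 = 766600
SPL = 20 * log10(766600) = 117.69 dB


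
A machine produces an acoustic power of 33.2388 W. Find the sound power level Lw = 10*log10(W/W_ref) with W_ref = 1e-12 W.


W / W_ref = 33.2388 / 1e-12 = 3.32388e+13
Lw = 10 * log10(3.32388e+13) = 135.22 dB


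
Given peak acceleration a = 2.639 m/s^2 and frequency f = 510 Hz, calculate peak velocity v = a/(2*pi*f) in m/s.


omega = 2*pi*f = 2*pi*510 = 3204.42 rad/s
v = a / omega = 2.639 / 3204.42 = 0.00082355 m/s


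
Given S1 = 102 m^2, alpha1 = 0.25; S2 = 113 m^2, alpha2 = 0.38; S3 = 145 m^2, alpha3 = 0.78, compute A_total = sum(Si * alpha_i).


102 * 0.25 = 25.5
113 * 0.38 = 42.94
145 * 0.78 = 113.1
A_total = 25.5 + 42.94 + 113.1 = 181.54 m^2


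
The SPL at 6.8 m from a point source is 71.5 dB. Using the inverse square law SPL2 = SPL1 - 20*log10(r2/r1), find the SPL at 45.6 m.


r2/r1 = 45.6/6.8 = 6.70588
Correction = 20*log10(6.70588) = 16.5291 dB
SPL2 = 71.5 - 16.5291 = 54.971 dB


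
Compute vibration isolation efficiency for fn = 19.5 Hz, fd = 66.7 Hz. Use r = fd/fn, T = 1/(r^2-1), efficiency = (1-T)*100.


r = 66.7 / 19.5 = 3.42051
r^2 - 1 = 3.42051^2 - 1 = 10.6999
T = 1/10.6999 = 0.0934588
Efficiency = (1 - 0.0934588)*100 = 90.654 %


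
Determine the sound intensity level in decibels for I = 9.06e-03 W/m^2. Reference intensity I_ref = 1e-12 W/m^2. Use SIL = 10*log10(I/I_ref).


I / I_ref = 9.06e-03 / 1e-12 = 9.06e+09
SIL = 10 * log10(9.06e+09) = 99.571 dB


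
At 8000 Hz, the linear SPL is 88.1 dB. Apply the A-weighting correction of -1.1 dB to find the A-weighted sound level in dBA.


A-weighting table: 8000 Hz -> -1.1 dB correction
SPL_A = SPL + correction = 88.1 + (-1.1) = 87 dBA


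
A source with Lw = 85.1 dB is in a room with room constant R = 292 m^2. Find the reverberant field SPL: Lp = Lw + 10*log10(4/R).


4/R = 4/292 = 0.0136986
Lp = 85.1 + 10*log10(0.0136986) = 66.467 dB


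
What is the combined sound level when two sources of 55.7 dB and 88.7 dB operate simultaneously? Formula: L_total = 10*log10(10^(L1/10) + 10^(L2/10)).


10^(55.7/10) = 371535
10^(88.7/10) = 7.4131e+08
Sum = 371535 + 7.4131e+08 = 7.41682e+08
L_total = 10*log10(7.41682e+08) = 88.702 dB


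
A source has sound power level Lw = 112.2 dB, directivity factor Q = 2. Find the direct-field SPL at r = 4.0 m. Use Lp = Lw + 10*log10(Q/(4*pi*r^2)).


4*pi*r^2 = 4*pi*4.0^2 = 201.062 m^2
Q / (4*pi*r^2) = 2 / 201.062 = 0.00994718
Lp = 112.2 + 10*log10(0.00994718) = 92.177 dB


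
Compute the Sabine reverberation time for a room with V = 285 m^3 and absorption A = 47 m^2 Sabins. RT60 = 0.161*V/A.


RT60 = 0.161 * 285 / 47 = 0.97628 s


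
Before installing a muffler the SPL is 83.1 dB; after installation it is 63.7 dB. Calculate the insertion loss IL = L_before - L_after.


Insertion loss = SPL without muffler - SPL with muffler
IL = 83.1 - 63.7 = 19.4 dB


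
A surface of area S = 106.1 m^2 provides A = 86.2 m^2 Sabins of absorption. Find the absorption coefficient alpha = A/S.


Absorption coefficient = absorbed power / incident power
alpha = A / S = 86.2 / 106.1 = 0.81244


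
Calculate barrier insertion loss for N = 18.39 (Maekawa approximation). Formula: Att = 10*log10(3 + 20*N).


3 + 20*N = 3 + 20*18.39 = 370.8
Att = 10*log10(370.8) = 25.691 dB


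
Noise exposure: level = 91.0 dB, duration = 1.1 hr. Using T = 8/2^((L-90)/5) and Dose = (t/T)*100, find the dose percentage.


T_allowed = 8 / 2^((91.0 - 90)/5) = 6.9644 hr
Dose = 1.1 / 6.9644 * 100 = 15.795 %


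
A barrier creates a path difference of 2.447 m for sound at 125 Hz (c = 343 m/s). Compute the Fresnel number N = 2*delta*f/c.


N = 2*delta*f/c = 2*delta/lambda, where lambda = c/f
lambda = 343 / 125 = 2.744 m
N = 2 * 2.447 / 2.744 = 1.7835


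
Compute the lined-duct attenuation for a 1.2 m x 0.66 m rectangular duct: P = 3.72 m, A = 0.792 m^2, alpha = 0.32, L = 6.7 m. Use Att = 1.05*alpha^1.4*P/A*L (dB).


alpha^1.4 = 0.32^1.4 = 0.202866
Attenuation rate = 1.05 * alpha^1.4 * P / A
= 1.05 * 0.202866 * 3.72 / 0.792 = 1.0005 dB/m
Total Att = 1.0005 * 6.7 = 6.7033 dB


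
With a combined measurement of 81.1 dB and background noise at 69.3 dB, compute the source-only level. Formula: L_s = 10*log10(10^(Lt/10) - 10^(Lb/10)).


10^(81.1/10) = 1.28825e+08
10^(69.3/10) = 8.51138e+06
Difference = 1.28825e+08 - 8.51138e+06 = 1.20314e+08
L_source = 10*log10(1.20314e+08) = 80.803 dB


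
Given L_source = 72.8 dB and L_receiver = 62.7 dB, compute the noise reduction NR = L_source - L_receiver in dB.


NR = L_source - L_receiver (difference between source and receiving room levels)
NR = 72.8 - 62.7 = 10.1 dB


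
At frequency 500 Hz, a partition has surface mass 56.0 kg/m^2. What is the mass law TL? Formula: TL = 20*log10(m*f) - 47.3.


m * f = 56.0 * 500 = 28000
20*log10(28000) = 88.9432 dB
TL = 88.9432 - 47.3 = 41.643 dB


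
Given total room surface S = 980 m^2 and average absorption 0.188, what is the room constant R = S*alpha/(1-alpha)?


R = 980 * 0.188 / (1 - 0.188) = 226.9 m^2


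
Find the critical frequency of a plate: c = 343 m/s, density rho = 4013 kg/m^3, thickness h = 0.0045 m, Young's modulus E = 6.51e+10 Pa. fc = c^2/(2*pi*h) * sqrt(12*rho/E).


12*rho/E = 12*4013/6.51e+10 = 7.39724e-07
sqrt(12*rho/E) = sqrt(7.39724e-07) = 0.000860072
c^2/(2*pi*h) = 343^2/(2*pi*0.0045) = 4.16098e+06
fc = 4.16098e+06 * 0.000860072 = 3578.7 Hz


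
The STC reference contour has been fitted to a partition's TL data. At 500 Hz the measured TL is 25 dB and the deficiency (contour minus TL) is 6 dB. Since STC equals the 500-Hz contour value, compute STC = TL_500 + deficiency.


By ASTM E413, STC = value of the fitted reference contour at 500 Hz.
Contour value at 500 Hz = TL_500 + deficiency = 25 + 6 = 31
STC = 31


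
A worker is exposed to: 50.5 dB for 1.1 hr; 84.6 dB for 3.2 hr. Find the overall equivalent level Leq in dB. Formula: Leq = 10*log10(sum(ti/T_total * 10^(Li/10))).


T_total = 1.1 + 3.2 = 4.3 hr
(1.1/4.3) * 10^(50.5/10) = 28702.8
(3.2/4.3) * 10^(84.6/10) = 2.14626e+08
Sum = 28702.8 + 2.14626e+08 = 2.14655e+08
Leq = 10*log10(2.14655e+08) = 83.317 dB


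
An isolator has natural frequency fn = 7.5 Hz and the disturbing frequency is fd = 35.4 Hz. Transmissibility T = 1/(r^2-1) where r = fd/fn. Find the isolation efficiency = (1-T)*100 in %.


r = 35.4 / 7.5 = 4.72
r^2 - 1 = 4.72^2 - 1 = 21.2784
T = 1/21.2784 = 0.046996
Efficiency = (1 - 0.046996)*100 = 95.3 %


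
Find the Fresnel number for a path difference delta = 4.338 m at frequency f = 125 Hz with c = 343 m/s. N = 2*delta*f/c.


N = 2*delta*f/c = 2*delta/lambda, where lambda = c/f
lambda = 343 / 125 = 2.744 m
N = 2 * 4.338 / 2.744 = 3.1618


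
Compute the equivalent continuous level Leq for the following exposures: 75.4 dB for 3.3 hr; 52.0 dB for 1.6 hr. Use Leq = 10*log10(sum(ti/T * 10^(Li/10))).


T_total = 3.3 + 1.6 = 4.9 hr
(3.3/4.9) * 10^(75.4/10) = 2.33517e+07
(1.6/4.9) * 10^(52.0/10) = 51751.6
Sum = 2.33517e+07 + 51751.6 = 2.34035e+07
Leq = 10*log10(2.34035e+07) = 73.693 dB


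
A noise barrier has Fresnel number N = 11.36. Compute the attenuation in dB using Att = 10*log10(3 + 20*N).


3 + 20*N = 3 + 20*11.36 = 230.2
Att = 10*log10(230.2) = 23.621 dB


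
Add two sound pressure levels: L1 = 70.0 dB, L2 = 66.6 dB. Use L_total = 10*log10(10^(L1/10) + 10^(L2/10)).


10^(70.0/10) = 1e+07
10^(66.6/10) = 4.57088e+06
Sum = 1e+07 + 4.57088e+06 = 1.45709e+07
L_total = 10*log10(1.45709e+07) = 71.635 dB


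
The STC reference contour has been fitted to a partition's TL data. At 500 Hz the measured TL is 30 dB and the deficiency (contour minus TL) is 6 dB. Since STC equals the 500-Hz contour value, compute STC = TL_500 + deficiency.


By ASTM E413, STC = value of the fitted reference contour at 500 Hz.
Contour value at 500 Hz = TL_500 + deficiency = 30 + 6 = 36
STC = 36


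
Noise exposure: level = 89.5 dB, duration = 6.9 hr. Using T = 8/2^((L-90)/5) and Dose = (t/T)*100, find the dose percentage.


T_allowed = 8 / 2^((89.5 - 90)/5) = 8.57419 hr
Dose = 6.9 / 8.57419 * 100 = 80.474 %


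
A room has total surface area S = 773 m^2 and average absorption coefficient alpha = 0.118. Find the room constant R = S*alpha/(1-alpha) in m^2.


R = 773 * 0.118 / (1 - 0.118) = 103.42 m^2


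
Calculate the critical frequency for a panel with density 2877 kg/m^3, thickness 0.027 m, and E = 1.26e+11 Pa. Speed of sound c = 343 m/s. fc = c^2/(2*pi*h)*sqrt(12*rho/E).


12*rho/E = 12*2877/1.26e+11 = 2.74e-07
sqrt(12*rho/E) = sqrt(2.74e-07) = 0.00052345
c^2/(2*pi*h) = 343^2/(2*pi*0.027) = 693497
fc = 693497 * 0.00052345 = 363.01 Hz


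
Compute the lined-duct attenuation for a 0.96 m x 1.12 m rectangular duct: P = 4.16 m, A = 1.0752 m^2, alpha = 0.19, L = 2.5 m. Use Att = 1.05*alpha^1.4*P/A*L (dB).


alpha^1.4 = 0.19^1.4 = 0.0977811
Attenuation rate = 1.05 * alpha^1.4 * P / A
= 1.05 * 0.0977811 * 4.16 / 1.0752 = 0.397236 dB/m
Total Att = 0.397236 * 2.5 = 0.99309 dB


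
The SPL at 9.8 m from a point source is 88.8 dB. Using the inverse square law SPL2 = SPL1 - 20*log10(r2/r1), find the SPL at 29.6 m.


r2/r1 = 29.6/9.8 = 3.02041
Correction = 20*log10(3.02041) = 9.60132 dB
SPL2 = 88.8 - 9.60132 = 79.199 dB


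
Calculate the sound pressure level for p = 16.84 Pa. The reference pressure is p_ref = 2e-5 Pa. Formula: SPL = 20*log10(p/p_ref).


p / p_ref = 16.84 / 2e-5 = 842000
SPL = 20 * log10(842000) = 118.51 dB


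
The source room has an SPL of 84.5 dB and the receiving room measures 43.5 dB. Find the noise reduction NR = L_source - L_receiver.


NR = L_source - L_receiver (difference between source and receiving room levels)
NR = 84.5 - 43.5 = 41 dB


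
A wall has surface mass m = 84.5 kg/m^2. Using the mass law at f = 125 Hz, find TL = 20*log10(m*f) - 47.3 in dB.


m * f = 84.5 * 125 = 10562.5
20*log10(10562.5) = 80.4753 dB
TL = 80.4753 - 47.3 = 33.175 dB


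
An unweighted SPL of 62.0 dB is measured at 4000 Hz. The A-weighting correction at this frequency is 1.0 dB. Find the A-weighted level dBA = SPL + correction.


A-weighting table: 4000 Hz -> 1.0 dB correction
SPL_A = SPL + correction = 62.0 + (1.0) = 63 dBA


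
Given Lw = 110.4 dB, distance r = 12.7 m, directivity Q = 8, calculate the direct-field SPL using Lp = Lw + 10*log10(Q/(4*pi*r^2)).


4*pi*r^2 = 4*pi*12.7^2 = 2026.83 m^2
Q / (4*pi*r^2) = 8 / 2026.83 = 0.00394705
Lp = 110.4 + 10*log10(0.00394705) = 86.363 dB


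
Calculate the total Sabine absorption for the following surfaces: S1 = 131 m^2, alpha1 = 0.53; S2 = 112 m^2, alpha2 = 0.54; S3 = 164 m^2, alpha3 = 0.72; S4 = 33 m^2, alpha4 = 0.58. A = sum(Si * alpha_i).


131 * 0.53 = 69.43
112 * 0.54 = 60.48
164 * 0.72 = 118.08
33 * 0.58 = 19.14
A_total = 69.43 + 60.48 + 118.08 + 19.14 = 267.13 m^2


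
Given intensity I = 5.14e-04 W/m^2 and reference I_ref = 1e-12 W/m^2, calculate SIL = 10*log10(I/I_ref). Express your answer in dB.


I / I_ref = 5.14e-04 / 1e-12 = 5.14e+08
SIL = 10 * log10(5.14e+08) = 87.11 dB


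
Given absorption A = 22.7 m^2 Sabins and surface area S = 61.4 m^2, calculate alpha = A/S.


Absorption coefficient = absorbed power / incident power
alpha = A / S = 22.7 / 61.4 = 0.36971


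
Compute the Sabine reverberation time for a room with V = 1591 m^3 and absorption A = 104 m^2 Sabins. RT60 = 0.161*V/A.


RT60 = 0.161 * 1591 / 104 = 2.463 s


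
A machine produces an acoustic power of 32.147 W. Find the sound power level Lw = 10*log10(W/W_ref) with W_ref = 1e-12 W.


W / W_ref = 32.147 / 1e-12 = 3.2147e+13
Lw = 10 * log10(3.2147e+13) = 135.07 dB


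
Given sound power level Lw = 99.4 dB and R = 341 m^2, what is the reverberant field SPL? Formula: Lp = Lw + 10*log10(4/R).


4/R = 4/341 = 0.0117302
Lp = 99.4 + 10*log10(0.0117302) = 80.093 dB


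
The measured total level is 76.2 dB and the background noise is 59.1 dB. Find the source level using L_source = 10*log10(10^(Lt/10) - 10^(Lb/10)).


10^(76.2/10) = 4.16869e+07
10^(59.1/10) = 812831
Difference = 4.16869e+07 - 812831 = 4.08741e+07
L_source = 10*log10(4.08741e+07) = 76.114 dB


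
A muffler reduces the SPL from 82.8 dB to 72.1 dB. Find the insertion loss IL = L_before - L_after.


Insertion loss = SPL without muffler - SPL with muffler
IL = 82.8 - 72.1 = 10.7 dB


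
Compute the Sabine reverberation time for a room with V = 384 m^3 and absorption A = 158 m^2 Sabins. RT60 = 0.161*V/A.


RT60 = 0.161 * 384 / 158 = 0.39129 s


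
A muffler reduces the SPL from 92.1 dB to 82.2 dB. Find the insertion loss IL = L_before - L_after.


Insertion loss = SPL without muffler - SPL with muffler
IL = 92.1 - 82.2 = 9.9 dB


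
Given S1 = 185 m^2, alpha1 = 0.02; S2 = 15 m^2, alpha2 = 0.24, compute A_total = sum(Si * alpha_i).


185 * 0.02 = 3.7
15 * 0.24 = 3.6
A_total = 3.7 + 3.6 = 7.3 m^2


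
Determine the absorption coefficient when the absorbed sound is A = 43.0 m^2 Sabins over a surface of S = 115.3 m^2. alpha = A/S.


Absorption coefficient = absorbed power / incident power
alpha = A / S = 43.0 / 115.3 = 0.37294


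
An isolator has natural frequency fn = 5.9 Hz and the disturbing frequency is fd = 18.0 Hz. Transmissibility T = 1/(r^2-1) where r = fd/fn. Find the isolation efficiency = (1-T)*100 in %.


r = 18.0 / 5.9 = 3.05085
r^2 - 1 = 3.05085^2 - 1 = 8.30769
T = 1/8.30769 = 0.12037
Efficiency = (1 - 0.12037)*100 = 87.963 %


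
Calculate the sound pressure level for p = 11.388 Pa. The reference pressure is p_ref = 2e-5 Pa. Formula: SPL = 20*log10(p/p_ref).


p / p_ref = 11.388 / 2e-5 = 569400
SPL = 20 * log10(569400) = 115.11 dB


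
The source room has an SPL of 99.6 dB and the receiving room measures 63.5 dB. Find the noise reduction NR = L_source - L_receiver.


NR = L_source - L_receiver (difference between source and receiving room levels)
NR = 99.6 - 63.5 = 36.1 dB


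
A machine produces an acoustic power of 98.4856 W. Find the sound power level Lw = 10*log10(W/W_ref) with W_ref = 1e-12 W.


W / W_ref = 98.4856 / 1e-12 = 9.84856e+13
Lw = 10 * log10(9.84856e+13) = 139.93 dB


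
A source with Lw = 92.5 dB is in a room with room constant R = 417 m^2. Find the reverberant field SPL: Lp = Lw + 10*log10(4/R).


4/R = 4/417 = 0.00959233
Lp = 92.5 + 10*log10(0.00959233) = 72.319 dB


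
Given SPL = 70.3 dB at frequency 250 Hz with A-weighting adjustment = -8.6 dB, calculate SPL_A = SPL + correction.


A-weighting table: 250 Hz -> -8.6 dB correction
SPL_A = SPL + correction = 70.3 + (-8.6) = 61.7 dBA


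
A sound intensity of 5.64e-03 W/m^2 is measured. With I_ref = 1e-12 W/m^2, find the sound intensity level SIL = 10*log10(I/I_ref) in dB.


I / I_ref = 5.64e-03 / 1e-12 = 5.64e+09
SIL = 10 * log10(5.64e+09) = 97.513 dB


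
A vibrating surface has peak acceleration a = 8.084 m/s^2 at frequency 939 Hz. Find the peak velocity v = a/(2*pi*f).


omega = 2*pi*f = 2*pi*939 = 5899.91 rad/s
v = a / omega = 8.084 / 5899.91 = 0.0013702 m/s


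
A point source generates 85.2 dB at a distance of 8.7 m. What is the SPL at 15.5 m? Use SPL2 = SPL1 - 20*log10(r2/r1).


r2/r1 = 15.5/8.7 = 1.78161
Correction = 20*log10(1.78161) = 5.01625 dB
SPL2 = 85.2 - 5.01625 = 80.184 dB


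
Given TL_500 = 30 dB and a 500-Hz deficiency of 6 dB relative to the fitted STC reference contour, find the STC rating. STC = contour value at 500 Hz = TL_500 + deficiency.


By ASTM E413, STC = value of the fitted reference contour at 500 Hz.
Contour value at 500 Hz = TL_500 + deficiency = 30 + 6 = 36
STC = 36


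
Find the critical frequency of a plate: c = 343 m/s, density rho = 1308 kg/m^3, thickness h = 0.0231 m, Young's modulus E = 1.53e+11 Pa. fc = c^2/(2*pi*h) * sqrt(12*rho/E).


12*rho/E = 12*1308/1.53e+11 = 1.02588e-07
sqrt(12*rho/E) = sqrt(1.02588e-07) = 0.000320294
c^2/(2*pi*h) = 343^2/(2*pi*0.0231) = 810581
fc = 810581 * 0.000320294 = 259.62 Hz


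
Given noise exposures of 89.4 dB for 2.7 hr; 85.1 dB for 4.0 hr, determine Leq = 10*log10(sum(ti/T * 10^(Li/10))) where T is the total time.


T_total = 2.7 + 4.0 = 6.7 hr
(2.7/6.7) * 10^(89.4/10) = 3.50985e+08
(4.0/6.7) * 10^(85.1/10) = 1.9319e+08
Sum = 3.50985e+08 + 1.9319e+08 = 5.44175e+08
Leq = 10*log10(5.44175e+08) = 87.357 dB


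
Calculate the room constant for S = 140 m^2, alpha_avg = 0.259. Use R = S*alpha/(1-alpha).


R = 140 * 0.259 / (1 - 0.259) = 48.934 m^2


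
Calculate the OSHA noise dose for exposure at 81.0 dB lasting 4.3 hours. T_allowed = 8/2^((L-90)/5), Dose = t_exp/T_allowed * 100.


T_allowed = 8 / 2^((81.0 - 90)/5) = 27.8576 hr
Dose = 4.3 / 27.8576 * 100 = 15.436 %


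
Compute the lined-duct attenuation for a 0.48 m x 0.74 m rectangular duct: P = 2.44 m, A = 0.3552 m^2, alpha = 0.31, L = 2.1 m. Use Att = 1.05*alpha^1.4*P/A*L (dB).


alpha^1.4 = 0.31^1.4 = 0.194047
Attenuation rate = 1.05 * alpha^1.4 * P / A
= 1.05 * 0.194047 * 2.44 / 0.3552 = 1.39963 dB/m
Total Att = 1.39963 * 2.1 = 2.9392 dB


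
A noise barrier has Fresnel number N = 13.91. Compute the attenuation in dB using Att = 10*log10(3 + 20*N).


3 + 20*N = 3 + 20*13.91 = 281.2
Att = 10*log10(281.2) = 24.49 dB


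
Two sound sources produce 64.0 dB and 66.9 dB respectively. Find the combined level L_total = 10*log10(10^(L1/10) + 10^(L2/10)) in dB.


10^(64.0/10) = 2.51189e+06
10^(66.9/10) = 4.89779e+06
Sum = 2.51189e+06 + 4.89779e+06 = 7.40968e+06
L_total = 10*log10(7.40968e+06) = 68.698 dB


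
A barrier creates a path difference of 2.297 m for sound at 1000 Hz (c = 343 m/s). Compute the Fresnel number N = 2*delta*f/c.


N = 2*delta*f/c = 2*delta/lambda, where lambda = c/f
lambda = 343 / 1000 = 0.343 m
N = 2 * 2.297 / 0.343 = 13.394


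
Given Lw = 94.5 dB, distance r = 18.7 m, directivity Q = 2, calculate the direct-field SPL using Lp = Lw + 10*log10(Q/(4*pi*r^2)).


4*pi*r^2 = 4*pi*18.7^2 = 4394.33 m^2
Q / (4*pi*r^2) = 2 / 4394.33 = 0.000455132
Lp = 94.5 + 10*log10(0.000455132) = 61.081 dB


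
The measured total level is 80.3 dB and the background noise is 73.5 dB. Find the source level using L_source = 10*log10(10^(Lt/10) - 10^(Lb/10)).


10^(80.3/10) = 1.07152e+08
10^(73.5/10) = 2.23872e+07
Difference = 1.07152e+08 - 2.23872e+07 = 8.47648e+07
L_source = 10*log10(8.47648e+07) = 79.282 dB


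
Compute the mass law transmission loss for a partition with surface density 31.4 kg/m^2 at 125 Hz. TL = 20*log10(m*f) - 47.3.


m * f = 31.4 * 125 = 3925
20*log10(3925) = 71.8768 dB
TL = 71.8768 - 47.3 = 24.577 dB


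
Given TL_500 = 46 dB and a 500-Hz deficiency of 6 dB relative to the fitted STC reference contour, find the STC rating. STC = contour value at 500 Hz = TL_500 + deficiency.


By ASTM E413, STC = value of the fitted reference contour at 500 Hz.
Contour value at 500 Hz = TL_500 + deficiency = 46 + 6 = 52
STC = 52


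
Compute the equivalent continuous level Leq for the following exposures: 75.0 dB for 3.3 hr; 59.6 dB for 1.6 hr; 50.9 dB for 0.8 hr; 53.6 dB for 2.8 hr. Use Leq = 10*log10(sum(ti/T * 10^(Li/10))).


T_total = 3.3 + 1.6 + 0.8 + 2.8 = 8.5 hr
(3.3/8.5) * 10^(75.0/10) = 1.22771e+07
(1.6/8.5) * 10^(59.6/10) = 171673
(0.8/8.5) * 10^(50.9/10) = 11579
(2.8/8.5) * 10^(53.6/10) = 75463.9
Sum = 1.22771e+07 + 171673 + 11579 + 75463.9 = 1.25358e+07
Leq = 10*log10(1.25358e+07) = 70.982 dB


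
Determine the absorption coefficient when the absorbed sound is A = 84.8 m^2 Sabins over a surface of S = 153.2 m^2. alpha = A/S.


Absorption coefficient = absorbed power / incident power
alpha = A / S = 84.8 / 153.2 = 0.55352


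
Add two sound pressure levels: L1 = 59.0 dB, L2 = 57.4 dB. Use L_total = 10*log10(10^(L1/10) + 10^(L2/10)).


10^(59.0/10) = 794328
10^(57.4/10) = 549541
Sum = 794328 + 549541 = 1.34387e+06
L_total = 10*log10(1.34387e+06) = 61.284 dB


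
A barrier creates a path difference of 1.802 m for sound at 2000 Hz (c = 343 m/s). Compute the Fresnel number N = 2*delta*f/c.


N = 2*delta*f/c = 2*delta/lambda, where lambda = c/f
lambda = 343 / 2000 = 0.1715 m
N = 2 * 1.802 / 0.1715 = 21.015


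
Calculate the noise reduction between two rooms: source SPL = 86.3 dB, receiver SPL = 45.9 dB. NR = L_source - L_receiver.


NR = L_source - L_receiver (difference between source and receiving room levels)
NR = 86.3 - 45.9 = 40.4 dB


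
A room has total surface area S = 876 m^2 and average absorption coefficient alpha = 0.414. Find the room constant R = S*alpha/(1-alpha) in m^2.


R = 876 * 0.414 / (1 - 0.414) = 618.88 m^2


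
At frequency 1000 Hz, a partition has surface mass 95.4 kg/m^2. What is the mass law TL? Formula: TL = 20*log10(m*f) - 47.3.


m * f = 95.4 * 1000 = 95400
20*log10(95400) = 99.591 dB
TL = 99.591 - 47.3 = 52.291 dB


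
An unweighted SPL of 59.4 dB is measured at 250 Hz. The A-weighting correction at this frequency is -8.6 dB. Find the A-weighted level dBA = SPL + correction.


A-weighting table: 250 Hz -> -8.6 dB correction
SPL_A = SPL + correction = 59.4 + (-8.6) = 50.8 dBA


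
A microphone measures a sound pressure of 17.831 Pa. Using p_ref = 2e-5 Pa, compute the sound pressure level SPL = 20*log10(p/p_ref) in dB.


p / p_ref = 17.831 / 2e-5 = 891550
SPL = 20 * log10(891550) = 119 dB


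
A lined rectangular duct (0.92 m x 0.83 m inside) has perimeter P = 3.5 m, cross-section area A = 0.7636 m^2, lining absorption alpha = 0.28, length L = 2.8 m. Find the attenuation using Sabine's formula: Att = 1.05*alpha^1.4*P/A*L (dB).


alpha^1.4 = 0.28^1.4 = 0.168276
Attenuation rate = 1.05 * alpha^1.4 * P / A
= 1.05 * 0.168276 * 3.5 / 0.7636 = 0.809867 dB/m
Total Att = 0.809867 * 2.8 = 2.2676 dB


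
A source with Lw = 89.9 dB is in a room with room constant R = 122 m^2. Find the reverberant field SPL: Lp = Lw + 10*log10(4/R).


4/R = 4/122 = 0.0327869
Lp = 89.9 + 10*log10(0.0327869) = 75.057 dB


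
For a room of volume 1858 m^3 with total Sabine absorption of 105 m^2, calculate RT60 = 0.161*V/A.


RT60 = 0.161 * 1858 / 105 = 2.8489 s


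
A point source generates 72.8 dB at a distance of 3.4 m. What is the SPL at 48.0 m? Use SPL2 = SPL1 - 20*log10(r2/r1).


r2/r1 = 48.0/3.4 = 14.1176
Correction = 20*log10(14.1176) = 22.9952 dB
SPL2 = 72.8 - 22.9952 = 49.805 dB


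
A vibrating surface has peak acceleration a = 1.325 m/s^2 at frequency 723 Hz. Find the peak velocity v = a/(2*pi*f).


omega = 2*pi*f = 2*pi*723 = 4542.74 rad/s
v = a / omega = 1.325 / 4542.74 = 0.00029167 m/s


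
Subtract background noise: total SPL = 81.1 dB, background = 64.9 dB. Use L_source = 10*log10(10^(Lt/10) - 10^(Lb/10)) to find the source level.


10^(81.1/10) = 1.28825e+08
10^(64.9/10) = 3.0903e+06
Difference = 1.28825e+08 - 3.0903e+06 = 1.25735e+08
L_source = 10*log10(1.25735e+08) = 80.995 dB


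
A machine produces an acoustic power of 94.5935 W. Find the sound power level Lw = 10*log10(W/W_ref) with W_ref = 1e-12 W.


W / W_ref = 94.5935 / 1e-12 = 9.45935e+13
Lw = 10 * log10(9.45935e+13) = 139.76 dB


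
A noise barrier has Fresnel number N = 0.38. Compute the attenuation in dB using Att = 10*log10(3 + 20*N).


3 + 20*N = 3 + 20*0.38 = 10.6
Att = 10*log10(10.6) = 10.253 dB


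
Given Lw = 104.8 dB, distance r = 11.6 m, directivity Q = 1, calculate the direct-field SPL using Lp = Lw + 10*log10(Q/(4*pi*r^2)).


4*pi*r^2 = 4*pi*11.6^2 = 1690.93 m^2
Q / (4*pi*r^2) = 1 / 1690.93 = 0.000591391
Lp = 104.8 + 10*log10(0.000591391) = 72.519 dB


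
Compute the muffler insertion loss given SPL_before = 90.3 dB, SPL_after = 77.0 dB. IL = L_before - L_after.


Insertion loss = SPL without muffler - SPL with muffler
IL = 90.3 - 77.0 = 13.3 dB


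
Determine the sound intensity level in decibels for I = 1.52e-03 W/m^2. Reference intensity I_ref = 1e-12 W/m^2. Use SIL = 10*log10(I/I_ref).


I / I_ref = 1.52e-03 / 1e-12 = 1.52e+09
SIL = 10 * log10(1.52e+09) = 91.818 dB


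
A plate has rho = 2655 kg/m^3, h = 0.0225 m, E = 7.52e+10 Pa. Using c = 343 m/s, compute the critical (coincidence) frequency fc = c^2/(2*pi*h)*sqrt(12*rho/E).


12*rho/E = 12*2655/7.52e+10 = 4.2367e-07
sqrt(12*rho/E) = sqrt(4.2367e-07) = 0.000650899
c^2/(2*pi*h) = 343^2/(2*pi*0.0225) = 832196
fc = 832196 * 0.000650899 = 541.68 Hz


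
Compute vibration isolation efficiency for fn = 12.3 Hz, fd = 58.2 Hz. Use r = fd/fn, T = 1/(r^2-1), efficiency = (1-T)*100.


r = 58.2 / 12.3 = 4.73171
r^2 - 1 = 4.73171^2 - 1 = 21.3891
T = 1/21.3891 = 0.0467528
Efficiency = (1 - 0.0467528)*100 = 95.325 %


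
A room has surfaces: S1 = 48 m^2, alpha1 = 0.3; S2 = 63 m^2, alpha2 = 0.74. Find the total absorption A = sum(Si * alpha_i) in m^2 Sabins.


48 * 0.3 = 14.4
63 * 0.74 = 46.62
A_total = 14.4 + 46.62 = 61.02 m^2


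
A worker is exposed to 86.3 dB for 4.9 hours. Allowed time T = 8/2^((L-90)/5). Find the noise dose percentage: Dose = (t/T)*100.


T_allowed = 8 / 2^((86.3 - 90)/5) = 13.3614 hr
Dose = 4.9 / 13.3614 * 100 = 36.673 %


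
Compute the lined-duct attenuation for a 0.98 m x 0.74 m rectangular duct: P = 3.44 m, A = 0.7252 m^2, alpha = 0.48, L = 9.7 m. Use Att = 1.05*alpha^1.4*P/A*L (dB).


alpha^1.4 = 0.48^1.4 = 0.35788
Attenuation rate = 1.05 * alpha^1.4 * P / A
= 1.05 * 0.35788 * 3.44 / 0.7252 = 1.78249 dB/m
Total Att = 1.78249 * 9.7 = 17.29 dB


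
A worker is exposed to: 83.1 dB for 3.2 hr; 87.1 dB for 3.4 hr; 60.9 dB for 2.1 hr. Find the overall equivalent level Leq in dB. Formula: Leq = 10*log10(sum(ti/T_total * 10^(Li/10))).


T_total = 3.2 + 3.4 + 2.1 = 8.7 hr
(3.2/8.7) * 10^(83.1/10) = 7.50984e+07
(3.4/8.7) * 10^(87.1/10) = 2.00429e+08
(2.1/8.7) * 10^(60.9/10) = 296961
Sum = 7.50984e+07 + 2.00429e+08 + 296961 = 2.75824e+08
Leq = 10*log10(2.75824e+08) = 84.406 dB


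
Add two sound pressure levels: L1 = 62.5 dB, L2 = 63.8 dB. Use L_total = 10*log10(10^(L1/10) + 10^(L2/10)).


10^(62.5/10) = 1.77828e+06
10^(63.8/10) = 2.39883e+06
Sum = 1.77828e+06 + 2.39883e+06 = 4.17711e+06
L_total = 10*log10(4.17711e+06) = 66.209 dB


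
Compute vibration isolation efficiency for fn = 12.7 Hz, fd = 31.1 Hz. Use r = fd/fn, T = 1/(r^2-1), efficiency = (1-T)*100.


r = 31.1 / 12.7 = 2.44882
r^2 - 1 = 2.44882^2 - 1 = 4.99672
T = 1/4.99672 = 0.200131
Efficiency = (1 - 0.200131)*100 = 79.987 %


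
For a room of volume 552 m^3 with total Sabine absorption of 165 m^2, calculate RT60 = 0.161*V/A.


RT60 = 0.161 * 552 / 165 = 0.53862 s


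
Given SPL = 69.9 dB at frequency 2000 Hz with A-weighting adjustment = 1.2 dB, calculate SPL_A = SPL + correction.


A-weighting table: 2000 Hz -> 1.2 dB correction
SPL_A = SPL + correction = 69.9 + (1.2) = 71.1 dBA


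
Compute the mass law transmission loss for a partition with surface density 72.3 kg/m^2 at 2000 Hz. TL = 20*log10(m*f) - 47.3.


m * f = 72.3 * 2000 = 144600
20*log10(144600) = 103.203 dB
TL = 103.203 - 47.3 = 55.903 dB


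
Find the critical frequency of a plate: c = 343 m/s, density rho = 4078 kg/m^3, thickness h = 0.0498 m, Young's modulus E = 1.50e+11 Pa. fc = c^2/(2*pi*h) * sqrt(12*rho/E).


12*rho/E = 12*4078/1.50e+11 = 3.2624e-07
sqrt(12*rho/E) = sqrt(3.2624e-07) = 0.000571174
c^2/(2*pi*h) = 343^2/(2*pi*0.0498) = 375992
fc = 375992 * 0.000571174 = 214.76 Hz


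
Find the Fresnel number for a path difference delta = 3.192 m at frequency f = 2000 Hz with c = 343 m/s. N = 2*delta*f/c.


N = 2*delta*f/c = 2*delta/lambda, where lambda = c/f
lambda = 343 / 2000 = 0.1715 m
N = 2 * 3.192 / 0.1715 = 37.224


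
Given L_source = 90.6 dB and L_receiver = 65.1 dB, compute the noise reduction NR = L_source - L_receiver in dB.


NR = L_source - L_receiver (difference between source and receiving room levels)
NR = 90.6 - 65.1 = 25.5 dB


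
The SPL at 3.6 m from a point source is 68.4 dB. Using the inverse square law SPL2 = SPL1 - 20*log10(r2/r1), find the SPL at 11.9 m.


r2/r1 = 11.9/3.6 = 3.30556
Correction = 20*log10(3.30556) = 10.3849 dB
SPL2 = 68.4 - 10.3849 = 58.015 dB


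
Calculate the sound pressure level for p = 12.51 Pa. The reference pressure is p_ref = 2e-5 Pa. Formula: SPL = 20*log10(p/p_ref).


p / p_ref = 12.51 / 2e-5 = 625500
SPL = 20 * log10(625500) = 115.92 dB
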